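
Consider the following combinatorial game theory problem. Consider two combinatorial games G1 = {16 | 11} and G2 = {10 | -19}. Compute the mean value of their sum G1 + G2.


G1 = {16 | 11}, G2 = {10 | -19}
Each is a switch {a | b} with numbers a > b; its mean value is (a + b)/2, and mean value is additive over game sums: m(G1 + G2) = m(G1) + m(G2).
Mean of G1 = (16 + (11))/2 = 27/2 = 27/2
Mean of G2 = (10 + (-19))/2 = -9/2 = -9/2
Mean of G1 + G2 = 27/2 + -9/2 = 9

9


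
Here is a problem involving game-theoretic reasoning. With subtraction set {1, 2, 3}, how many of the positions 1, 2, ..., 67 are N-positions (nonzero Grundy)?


Subtraction set S = {1, 2, 3}, so G(n) = n mod 4.
G(n) = 0 when n is a multiple of 4.
Multiples of 4 in [1, 67]: 16
N-positions (nonzero Grundy) = 67 - 16 = 51

51


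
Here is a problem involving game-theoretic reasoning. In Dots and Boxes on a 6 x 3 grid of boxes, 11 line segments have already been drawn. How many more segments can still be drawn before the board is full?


Grid: 6 x 3 boxes, i.e. 7 rows and 4 columns of dots.
Horizontal edges: (rows + 1) * cols = 7 * 3 = 21
Vertical edges: rows * (cols + 1) = 6 * 4 = 24
Total edges: 21 + 24 = 45
Edges drawn: 11
Remaining: 45 - 11 = 34

34


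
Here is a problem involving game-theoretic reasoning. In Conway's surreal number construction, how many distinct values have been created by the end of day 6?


Day 0: {|} = 0 is born. Count = 1.
Day n: the number of surreal numbers born by day n is 2^(n+1) - 1.
By day 0: 2^1 - 1 = 1
By day 1: 2^2 - 1 = 3
By day 2: 2^3 - 1 = 7
By day 3: 2^4 - 1 = 15
By day 4: 2^5 - 1 = 31
By day 5: 2^6 - 1 = 63
By day 6: 2^7 - 1 = 127
By day 6: 127 surreal numbers.

127


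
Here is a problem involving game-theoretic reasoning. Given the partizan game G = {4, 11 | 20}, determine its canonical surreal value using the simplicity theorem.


Left options: {4, 11}, max = 11
Right options: {20}, min = 20
All options are numbers and max(Left) < min(Right), so by the simplicity theorem the value is the simplest (earliest-born) number strictly between 11 and 20.
Integers 12 through 19 all lie strictly between 11 and 20.
Among integers, the simplest (lowest birthday = smallest |n|; 0 is born on day 0, +-n on day n) is 12.
No non-integer in the interval can be simpler: if x is a non-integer in the interval, then floor(x) or ceil(x) also lies in the interval (the interval contains an integer), and both are proper prefixes of x's sign expansion, i.e. born earlier. So the game value is 12.
Game value = 12

12


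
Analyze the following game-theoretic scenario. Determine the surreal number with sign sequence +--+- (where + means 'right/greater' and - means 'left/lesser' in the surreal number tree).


Sign expansion: +--+-
Rule: track bounds (lo, hi), initially (-inf, +inf). On '+', the current value becomes lo and we move to the simplest number in (value, hi): value + 1 if hi = +inf, otherwise the midpoint (value + hi)/2. On '-', the current value becomes hi and we move to value - 1 if lo = -inf, otherwise the midpoint (lo + value)/2.
Start at 0.
Step 1: sign = +, move right. Bounds: (0, +inf). Value = 1
Step 2: sign = -, move left. Bounds: (0, 1). Value = 1/2
Step 3: sign = -, move left. Bounds: (0, 1/2). Value = 1/4
Step 4: sign = +, move right. Bounds: (1/4, 1/2). Value = 3/8
Step 5: sign = -, move left. Bounds: (1/4, 3/8). Value = 5/16
The surreal number with sign expansion +--+- is 5/16.

5/16


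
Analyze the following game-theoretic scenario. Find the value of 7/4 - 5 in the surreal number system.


x = 7/4, y = 5
Converting to common denominator: 4
x = 7/4, y = 20/4
x - y = 7/4 - 5 = -13/4

-13/4


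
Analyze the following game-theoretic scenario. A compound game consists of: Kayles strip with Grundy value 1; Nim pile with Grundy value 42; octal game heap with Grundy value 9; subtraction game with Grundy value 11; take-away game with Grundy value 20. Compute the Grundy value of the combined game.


By the Sprague-Grundy theorem, the Grundy value of a sum of games is the XOR of individual Grundy values.
Kayles strip: Grundy value = 1. Running XOR: 0 XOR 1 = 1
Nim pile: Grundy value = 42. Running XOR: 1 XOR 42 = 43
octal game heap: Grundy value = 9. Running XOR: 43 XOR 9 = 34
subtraction game: Grundy value = 11. Running XOR: 34 XOR 11 = 41
take-away game: Grundy value = 20. Running XOR: 41 XOR 20 = 61
The combined Grundy value is 61.

61


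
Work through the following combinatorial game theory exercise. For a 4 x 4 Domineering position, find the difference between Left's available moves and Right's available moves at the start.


Board is 4 x 4 (rows x cols).
Left (vertical) placements: (rows-1) * cols = 3 * 4 = 12
Right (horizontal) placements: rows * (cols-1) = 4 * 3 = 12
Advantage = Left - Right = 12 - 12 = 0

0


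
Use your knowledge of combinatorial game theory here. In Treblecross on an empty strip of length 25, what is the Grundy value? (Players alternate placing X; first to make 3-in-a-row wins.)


Treblecross: place X on empty cells; 3-in-a-row wins.
Playing within two cells of an existing X lets the opponent win at once, so sensible play treats the cells i-2..i+2 around each X as dead. The player left with no safe cell loses, so this is a normal-play take-away game on strips of safe cells.
Placing X at cell i (0-indexed) of a strip of k safe cells leaves independent strips of sizes max(0, i-2) and max(0, k-i-3). Hence G(k) = mex{ G(max(0,i-2)) XOR G(max(0,k-i-3)) : 0 <= i < k }, with G(0) = 0.
G(1): splits (0,0):0^0=0 -> mex({0}) = 1
G(2): splits (0,0):0^0=0 -> mex({0}) = 1
G(3): splits (0,0):0^0=0 -> mex({0}) = 1
G(4): splits (0,1):0^1=1 (0,0):0^0=0 -> mex({0, 1}) = 2
G(5): splits (0,2):0^1=1 (0,1):0^1=1 (0,0):0^0=0 -> mex({0, 1}) = 2
G(6) = mex({1}) = 0
G(7) = mex({0, 1, 2}) = 3
G(8) = mex({0, 1, 2}) = 3
G(9) = mex({0, 2}) = 1
G(10) = mex({0, 2, 3}) = 1
G(11) = mex({0, 3}) = 1
G(12) = mex({1, 3}) = 0
G(13) = mex({0, 1, 2, 3}) = 4
G(14) = mex({0, 1, 2}) = 3
G(15) = mex({0, 1, 2}) = 3
G(16) = mex({0, 1, 2, 4}) = 3
G(17) = mex({0, 1, 3, 4}) = 2
G(18) = mex({0, 1, 3, 4}) = 2
G(19) = mex({0, 1, 3, 5}) = 2
G(20) = mex({0, 1, 2, 3, 5}) = 4
G(21) = mex({0, 1, 2, 3, 5}) = 4
G(22) = mex({1, 2, 6}) = 0
G(23) = mex({0, 1, 2, 3, 4, 6}) = 5
G(24) = mex({0, 1, 2, 3, 4}) = 5
G(25) = mex({0, 1, 3, 4, 7}) = 2
Therefore G(25) = 2.

2


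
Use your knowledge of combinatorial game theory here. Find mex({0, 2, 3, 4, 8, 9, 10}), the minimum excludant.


Set = {0, 2, 3, 4, 8, 9, 10}
0 is in the set.
1 is NOT in the set. This is the mex.
mex = 1

1


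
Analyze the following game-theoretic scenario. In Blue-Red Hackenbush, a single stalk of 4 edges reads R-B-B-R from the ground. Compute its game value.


Edges (from ground): R-B-B-R
By Berlekamp's sign-expansion rule, a Blue-Red Hackenbush stalk has the value of the surreal number whose sign sequence is the edge sequence with B -> + and R -> -.
Sign sequence: -++-
Trace the sign expansion in the surreal number tree, starting from 0:
Edge 1: R (sign -) -> bounds (-inf, 0), value = -1
Edge 2: B (sign +) -> bounds (-1, 0), value = -1/2
Edge 3: B (sign +) -> bounds (-1/2, 0), value = -1/4
Edge 4: R (sign -) -> bounds (-1/2, -1/4), value = -3/8
Game value = -3/8

-3/8


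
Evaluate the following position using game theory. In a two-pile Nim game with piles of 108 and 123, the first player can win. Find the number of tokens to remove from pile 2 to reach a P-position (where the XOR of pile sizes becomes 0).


Piles: 108 and 123
Current XOR: 108 XOR 123 = 23 (non-zero, so this is an N-position).
To make the XOR zero, we need to find a move that balances the piles.
For pile 2 (size 123): target = 123 XOR 23 = 108
We reduce pile 2 from 123 to 108.
Tokens removed: 123 - 108 = 15
Verification: 108 XOR 108 = 0

15


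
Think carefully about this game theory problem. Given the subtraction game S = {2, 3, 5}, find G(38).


The subtraction set is S = {2, 3, 5}.
G(k) = mex{ G(k - s) : s in S, s <= k }. We compute iteratively: G(0) = 0.
G(1) = mex({}) = 0
G(2) = mex({0}) = 1
G(3) = mex({0}) = 1
G(4) = mex({0, 1}) = 2
G(5) = mex({0, 1}) = 2
G(6) = mex({0, 1, 2}) = 3
G(7) = mex({1, 2}) = 0
G(8) = mex({1, 2, 3}) = 0
G(9) = mex({0, 2, 3}) = 1
G(10) = mex({0, 2}) = 1
G(11) = mex({0, 1, 3}) = 2
Observe that G(7)..G(11) = 0, 0, 1, 1, 2 repeats G(0)..G(4) = 0, 0, 1, 1, 2.
For k >= max(S) = 5, G(k) is determined by the previous 5 values G(k-5)..G(k-1); a window of 5 consecutive values has recurred shifted by 7, so by induction G(k + 7) = G(k) for all k >= 0: the sequence is periodic from the start with period 7.
One period: G(0..6) = 0, 0, 1, 1, 2, 2, 3.
38 mod 7 = 3, so G(38) = G(3) = 1.

1


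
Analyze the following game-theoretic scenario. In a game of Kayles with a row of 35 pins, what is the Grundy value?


Kayles: a move removes 1 or 2 adjacent pins from a contiguous row.
Removing pins from a row of k leaves two independent rows (a, b) with a + b = k - 1 (one pin) or a + b = k - 2 (two pins); an end removal gives a = 0.
By Sprague-Grundy, G(k) = mex{ G(a) XOR G(b) } over all these splits. G(0) = 0.
G(1): splits (0,0):0^0=0 -> mex({0}) = 1
G(2): splits (0,1):0^1=1 (0,0):0^0=0 -> mex({0, 1}) = 2
G(3): splits (0,2):0^2=2 (1,1):1^1=0 (0,1):0^1=1 -> mex({0, 1, 2}) = 3
G(4): splits (0,3):0^3=3 (1,2):1^2=3 (0,2):0^2=2 (1,1):1^1=0 -> mex({0, 2, 3}) = 1
G(5): splits (0,4):0^1=1 (1,3):1^3=2 (2,2):2^2=0 (0,3):0^3=3 (1,2):1^2=3 -> mex({0, 1, 2, 3}) = 4
G(6) = mex({0, 1, 2, 4}) = 3
G(7) = mex({0, 1, 3, 4, 5}) = 2
G(8) = mex({0, 2, 3, 5, 6}) = 1
G(9) = mex({0, 1, 2, 3, 6, 7}) = 4
G(10) = mex({0, 1, 3, 4, 5, 7}) = 2
G(11) = mex({0, 1, 2, 3, 4, 5}) = 6
G(12) = mex({0, 1, 2, 3, 5, 6, 7}) = 4
G(13) = mex({0, 2, 3, 4, 6, 7}) = 1
G(14) = mex({0, 1, 4, 5, 6, 7}) = 2
G(15) = mex({0, 1, 2, 3, 4, 5, 6}) = 7
G(16) = mex({0, 2, 3, 5, 6, 7}) = 1
G(17) = mex({0, 1, 2, 3, 5, 6, 7}) = 4
G(18) = mex({0, 1, 2, 4, 5, 6}) = 3
G(19) = mex({0, 1, 3, 4, 5, 7}) = 2
G(20) = mex({0, 2, 3, 4, 5, 6, 7}) = 1
G(21) = mex({0, 1, 2, 3, 5, 6, 7}) = 4
G(22) = mex({0, 1, 2, 3, 4, 5, 7}) = 6
G(23) = mex({0, 1, 2, 3, 4, 5, 6}) = 7
G(24) = mex({0, 1, 2, 3, 5, 6, 7}) = 4
G(25) = mex({0, 2, 3, 4, 6, 7}) = 1
G(26) = mex({0, 1, 3, 4, 5, 6, 7}) = 2
G(27) = mex({0, 1, 2, 3, 4, 5, 6, 7}) = 8
G(28) = mex({0, 1, 2, 3, 4, 6, 7, 8}) = 5
G(29) = mex({0, 1, 2, 3, 5, 6, 7, 8, 9}) = 4
G(30) = mex({0, 1, 2, 3, 4, 5, 6, 9, 10}) = 7
G(31) = mex({0, 1, 3, 4, 5, 7, 10, 11}) = 2
G(32) = mex({0, 2, 3, 4, 5, 6, 7, 9, 11}) = 1
G(33) = mex({0, 1, 2, 3, 4, 5, 6, 7, 9, 12}) = 8
G(34) = mex({0, 1, 2, 3, 4, 5, 7, 8, 11, 12}) = 6
G(35) = mex({0, 1, 2, 3, 4, 5, 6, 8, 9, 10, 11}) = 7
Therefore G(35) = 7.

7


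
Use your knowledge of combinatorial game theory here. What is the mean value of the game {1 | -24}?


Game = {1 | -24}, a switch {a | b} with numbers a > b.
Its thermograph has left wall a - t and right wall b + t, which meet at t = (a - b)/2, where both equal (a + b)/2. So the mast (mean value) is at (a + b)/2.
Mean = (1 + (-24))/2 = -23/2 = -23/2

-23/2


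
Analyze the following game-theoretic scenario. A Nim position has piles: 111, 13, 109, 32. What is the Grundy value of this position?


We need the XOR (exclusive or) of all pile sizes.
After XOR-ing pile 1 (size 111): 0 XOR 111 = 111
After XOR-ing pile 2 (size 13): 111 XOR 13 = 98
After XOR-ing pile 3 (size 109): 98 XOR 109 = 15
After XOR-ing pile 4 (size 32): 15 XOR 32 = 47
The Nim-value of this position is 47.

47


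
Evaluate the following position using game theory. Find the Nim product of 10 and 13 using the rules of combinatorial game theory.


Nim multiplication is bilinear over XOR: (u XOR v) * w = (u*w) XOR (v*w).
So we split each operand into its bit components and XOR the pairwise Nim products.
10 = 2 + 8 (as XOR of powers of 2).
13 = 1 + 4 + 8 (as XOR of powers of 2).
Using the standard Nim-product table on single bits:
  2*2 = 3,   2*4 = 8,   2*8 = 12,
  4*4 = 6,   4*8 = 11,  8*8 = 13,
and  1*x = x (identity), k*l = l*k (commutative).
Pairwise Nim products:
  2 * 1 = 2
  2 * 4 = 8
  2 * 8 = 12
  8 * 1 = 8
  8 * 4 = 11
  8 * 8 = 13
XOR them: 2 XOR 8 XOR 12 XOR 8 XOR 11 XOR 13 = 8.
Result: 10 * 13 = 8 (in Nim).

8


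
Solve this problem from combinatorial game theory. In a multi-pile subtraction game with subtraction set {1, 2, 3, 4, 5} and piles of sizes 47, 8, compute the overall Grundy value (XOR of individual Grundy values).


Subtraction set: {1, 2, 3, 4, 5}
For this subtraction set, G(n) = n mod 6 (period = max + 1 = 6).
Pile 1 (size 47): G(47) = 47 mod 6 = 5
Pile 2 (size 8): G(8) = 8 mod 6 = 2
Total Grundy value = XOR of all: 5 XOR 2 = 7

7


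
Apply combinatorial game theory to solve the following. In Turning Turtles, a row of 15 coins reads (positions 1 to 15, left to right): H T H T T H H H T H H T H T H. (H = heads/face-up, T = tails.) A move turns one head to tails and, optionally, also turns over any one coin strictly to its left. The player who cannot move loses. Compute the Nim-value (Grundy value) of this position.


Coins: H T H T T H H H T H H T H T H
Key fact: a single head at position k behaves exactly like a Nim heap of size k (turning it to T and optionally flipping a coin at j < k corresponds to moving the heap from k to j, or to 0), and heads combine as a disjunctive sum (two heads at the same place would cancel, matching j XOR j = 0). So the Nim-value is the XOR of the 1-indexed positions of the heads.
Face-up positions (1-indexed): [1, 3, 6, 7, 8, 10, 11, 13, 15]
XOR 0 with 1: 0 XOR 1 = 1
XOR 1 with 3: 1 XOR 3 = 2
XOR 2 with 6: 2 XOR 6 = 4
XOR 4 with 7: 4 XOR 7 = 3
XOR 3 with 8: 3 XOR 8 = 11
XOR 11 with 10: 11 XOR 10 = 1
XOR 1 with 11: 1 XOR 11 = 10
XOR 10 with 13: 10 XOR 13 = 7
XOR 7 with 15: 7 XOR 15 = 8
Nim-value = 8

8


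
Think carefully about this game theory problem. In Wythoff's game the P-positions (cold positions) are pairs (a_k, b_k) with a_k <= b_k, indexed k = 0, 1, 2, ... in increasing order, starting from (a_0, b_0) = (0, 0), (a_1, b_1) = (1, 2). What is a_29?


By Wythoff's theorem, a_k = floor(k * phi) and b_k = floor(k * phi^2) = a_k + k, where phi = (1 + sqrt(5))/2 is the golden ratio.
phi = (1 + sqrt(5))/2 = 1.618034
k = 29
k * phi = 29 * 1.618034 = 46.922986
a_29 = floor(k * phi) = 46

46


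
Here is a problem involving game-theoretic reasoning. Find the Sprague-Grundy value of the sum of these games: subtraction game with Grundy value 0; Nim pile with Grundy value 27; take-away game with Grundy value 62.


By the Sprague-Grundy theorem, the Grundy value of a sum of games is the XOR of individual Grundy values.
subtraction game: Grundy value = 0. Running XOR: 0 XOR 0 = 0
Nim pile: Grundy value = 27. Running XOR: 0 XOR 27 = 27
take-away game: Grundy value = 62. Running XOR: 27 XOR 62 = 37
The combined Grundy value is 37.

37


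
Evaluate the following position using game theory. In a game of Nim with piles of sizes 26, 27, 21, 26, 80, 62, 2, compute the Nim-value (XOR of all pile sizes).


We need the XOR (exclusive or) of all pile sizes.
After XOR-ing pile 1 (size 26): 0 XOR 26 = 26
After XOR-ing pile 2 (size 27): 26 XOR 27 = 1
After XOR-ing pile 3 (size 21): 1 XOR 21 = 20
After XOR-ing pile 4 (size 26): 20 XOR 26 = 14
After XOR-ing pile 5 (size 80): 14 XOR 80 = 94
After XOR-ing pile 6 (size 62): 94 XOR 62 = 96
After XOR-ing pile 7 (size 2): 96 XOR 2 = 98
The Nim-value of this position is 98.

98


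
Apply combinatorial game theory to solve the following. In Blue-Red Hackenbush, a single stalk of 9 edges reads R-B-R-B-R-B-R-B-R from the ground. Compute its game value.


Edges (from ground): R-B-R-B-R-B-R-B-R
By Berlekamp's sign-expansion rule, a Blue-Red Hackenbush stalk has the value of the surreal number whose sign sequence is the edge sequence with B -> + and R -> -.
Sign sequence: -+-+-+-+-
Trace the sign expansion in the surreal number tree, starting from 0:
Edge 1: R (sign -) -> bounds (-inf, 0), value = -1
Edge 2: B (sign +) -> bounds (-1, 0), value = -1/2
Edge 3: R (sign -) -> bounds (-1, -1/2), value = -3/4
Edge 4: B (sign +) -> bounds (-3/4, -1/2), value = -5/8
Edge 5: R (sign -) -> bounds (-3/4, -5/8), value = -11/16
Edge 6: B (sign +) -> bounds (-11/16, -5/8), value = -21/32
Edge 7: R (sign -) -> bounds (-11/16, -21/32), value = -43/64
Edge 8: B (sign +) -> bounds (-43/64, -21/32), value = -85/128
Edge 9: R (sign -) -> bounds (-43/64, -85/128), value = -171/256
Game value = -171/256

-171/256


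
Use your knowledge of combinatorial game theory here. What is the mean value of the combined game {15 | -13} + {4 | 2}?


G1 = {15 | -13}, G2 = {4 | 2}
Each is a switch {a | b} with numbers a > b; its mean value is (a + b)/2, and mean value is additive over game sums: m(G1 + G2) = m(G1) + m(G2).
Mean of G1 = (15 + (-13))/2 = 2/2 = 1
Mean of G2 = (4 + (2))/2 = 6/2 = 3
Mean of G1 + G2 = 1 + 3 = 4

4


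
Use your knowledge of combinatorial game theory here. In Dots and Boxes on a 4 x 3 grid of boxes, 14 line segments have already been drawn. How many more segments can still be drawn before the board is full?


Grid: 4 x 3 boxes, i.e. 5 rows and 4 columns of dots.
Horizontal edges: (rows + 1) * cols = 5 * 3 = 15
Vertical edges: rows * (cols + 1) = 4 * 4 = 16
Total edges: 15 + 16 = 31
Edges drawn: 14
Remaining: 31 - 14 = 17

17


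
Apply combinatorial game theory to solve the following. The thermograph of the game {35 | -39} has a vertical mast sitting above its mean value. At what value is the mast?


Game = {35 | -39}, a switch {a | b} with numbers a > b.
Its thermograph has left wall a - t and right wall b + t, which meet at t = (a - b)/2, where both equal (a + b)/2. So the mast (mean value) is at (a + b)/2.
Mean = (35 + (-39))/2 = -4/2 = -2

-2


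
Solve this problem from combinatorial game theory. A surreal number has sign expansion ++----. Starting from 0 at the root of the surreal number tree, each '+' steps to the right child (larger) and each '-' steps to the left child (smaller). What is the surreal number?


Sign expansion: ++----
Rule: track bounds (lo, hi), initially (-inf, +inf). On '+', the current value becomes lo and we move to the simplest number in (value, hi): value + 1 if hi = +inf, otherwise the midpoint (value + hi)/2. On '-', the current value becomes hi and we move to value - 1 if lo = -inf, otherwise the midpoint (lo + value)/2.
Start at 0.
Step 1: sign = +, move right. Bounds: (0, +inf). Value = 1
Step 2: sign = +, move right. Bounds: (1, +inf). Value = 2
Step 3: sign = -, move left. Bounds: (1, 2). Value = 3/2
Step 4: sign = -, move left. Bounds: (1, 3/2). Value = 5/4
Step 5: sign = -, move left. Bounds: (1, 5/4). Value = 9/8
Step 6: sign = -, move left. Bounds: (1, 9/8). Value = 17/16
The surreal number with sign expansion ++---- is 17/16.

17/16


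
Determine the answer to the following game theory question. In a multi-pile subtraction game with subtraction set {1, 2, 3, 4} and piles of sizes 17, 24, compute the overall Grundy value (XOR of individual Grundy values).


Subtraction set: {1, 2, 3, 4}
For this subtraction set, G(n) = n mod 5 (period = max + 1 = 5).
Pile 1 (size 17): G(17) = 17 mod 5 = 2
Pile 2 (size 24): G(24) = 24 mod 5 = 4
Total Grundy value = XOR of all: 2 XOR 4 = 6

6


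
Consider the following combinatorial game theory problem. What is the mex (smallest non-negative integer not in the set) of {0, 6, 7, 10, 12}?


Set = {0, 6, 7, 10, 12}
0 is in the set.
1 is NOT in the set. This is the mex.
mex = 1

1


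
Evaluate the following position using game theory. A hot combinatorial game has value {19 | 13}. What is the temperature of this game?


The game is {19 | 13}, a switch {a | b} with numbers a > b.
Cooling {a | b} by t gives {a - t | b + t}, which stops being hot when a - t = b + t, i.e. at t = (a - b)/2. So the temperature of a switch is (a - b)/2.
Temperature = (Left option - Right option) / 2
= (19 - (13)) / 2
= 6 / 2
= 3

3


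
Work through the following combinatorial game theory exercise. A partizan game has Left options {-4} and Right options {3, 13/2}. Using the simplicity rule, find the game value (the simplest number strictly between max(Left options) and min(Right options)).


Left options: {-4}, max = -4
Right options: {3, 13/2}, min = 3
All options are numbers and max(Left) < min(Right), so by the simplicity theorem the value is the simplest (earliest-born) number strictly between -4 and 3.
Integers -3 through 2 all lie strictly between -4 and 3.
Among integers, the simplest (lowest birthday = smallest |n|; 0 is born on day 0, +-n on day n) is 0.
No non-integer in the interval can be simpler: if x is a non-integer in the interval, then floor(x) or ceil(x) also lies in the interval (the interval contains an integer), and both are proper prefixes of x's sign expansion, i.e. born earlier. So the game value is 0.
Game value = 0

0


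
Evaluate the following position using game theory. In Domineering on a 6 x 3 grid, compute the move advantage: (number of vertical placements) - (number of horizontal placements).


Board is 6 x 3 (rows x cols).
Left (vertical) placements: (rows-1) * cols = 5 * 3 = 15
Right (horizontal) placements: rows * (cols-1) = 6 * 2 = 12
Advantage = Left - Right = 15 - 12 = 3

3


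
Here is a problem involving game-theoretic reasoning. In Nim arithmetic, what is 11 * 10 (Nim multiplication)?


Nim multiplication is bilinear over XOR: (u XOR v) * w = (u*w) XOR (v*w).
So we split each operand into its bit components and XOR the pairwise Nim products.
11 = 1 + 2 + 8 (as XOR of powers of 2).
10 = 2 + 8 (as XOR of powers of 2).
Using the standard Nim-product table on single bits:
  2*2 = 3,   2*4 = 8,   2*8 = 12,
  4*4 = 6,   4*8 = 11,  8*8 = 13,
and  1*x = x (identity), k*l = l*k (commutative).
Pairwise Nim products:
  1 * 2 = 2
  1 * 8 = 8
  2 * 2 = 3
  2 * 8 = 12
  8 * 2 = 12
  8 * 8 = 13
XOR them: 2 XOR 8 XOR 3 XOR 12 XOR 12 XOR 13 = 4.
Result: 11 * 10 = 4 (in Nim).

4


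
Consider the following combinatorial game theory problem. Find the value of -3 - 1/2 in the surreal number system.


x = -3, y = 1/2
Converting to common denominator: 2
x = -6/2, y = 1/2
x - y = -3 - 1/2 = -7/2

-7/2


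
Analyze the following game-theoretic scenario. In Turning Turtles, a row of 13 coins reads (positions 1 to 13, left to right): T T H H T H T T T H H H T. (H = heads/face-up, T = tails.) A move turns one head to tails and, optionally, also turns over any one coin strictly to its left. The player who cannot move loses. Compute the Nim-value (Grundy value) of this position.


Coins: T T H H T H T T T H H H T
Key fact: a single head at position k behaves exactly like a Nim heap of size k (turning it to T and optionally flipping a coin at j < k corresponds to moving the heap from k to j, or to 0), and heads combine as a disjunctive sum (two heads at the same place would cancel, matching j XOR j = 0). So the Nim-value is the XOR of the 1-indexed positions of the heads.
Face-up positions (1-indexed): [3, 4, 6, 10, 11, 12]
XOR 0 with 3: 0 XOR 3 = 3
XOR 3 with 4: 3 XOR 4 = 7
XOR 7 with 6: 7 XOR 6 = 1
XOR 1 with 10: 1 XOR 10 = 11
XOR 11 with 11: 11 XOR 11 = 0
XOR 0 with 12: 0 XOR 12 = 12
Nim-value = 12

12


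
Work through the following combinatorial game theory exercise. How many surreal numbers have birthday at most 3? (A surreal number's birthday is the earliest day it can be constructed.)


Day 0: {|} = 0 is born. Count = 1.
Day n: the number of surreal numbers born by day n is 2^(n+1) - 1.
By day 0: 2^1 - 1 = 1
By day 1: 2^2 - 1 = 3
By day 2: 2^3 - 1 = 7
By day 3: 2^4 - 1 = 15
By day 3: 15 surreal numbers.

15


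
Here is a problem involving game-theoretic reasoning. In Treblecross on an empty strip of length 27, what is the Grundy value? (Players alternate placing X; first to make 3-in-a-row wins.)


Treblecross: place X on empty cells; 3-in-a-row wins.
Playing within two cells of an existing X lets the opponent win at once, so sensible play treats the cells i-2..i+2 around each X as dead. The player left with no safe cell loses, so this is a normal-play take-away game on strips of safe cells.
Placing X at cell i (0-indexed) of a strip of k safe cells leaves independent strips of sizes max(0, i-2) and max(0, k-i-3). Hence G(k) = mex{ G(max(0,i-2)) XOR G(max(0,k-i-3)) : 0 <= i < k }, with G(0) = 0.
G(1): splits (0,0):0^0=0 -> mex({0}) = 1
G(2): splits (0,0):0^0=0 -> mex({0}) = 1
G(3): splits (0,0):0^0=0 -> mex({0}) = 1
G(4): splits (0,1):0^1=1 (0,0):0^0=0 -> mex({0, 1}) = 2
G(5): splits (0,2):0^1=1 (0,1):0^1=1 (0,0):0^0=0 -> mex({0, 1}) = 2
G(6) = mex({1}) = 0
G(7) = mex({0, 1, 2}) = 3
G(8) = mex({0, 1, 2}) = 3
G(9) = mex({0, 2}) = 1
G(10) = mex({0, 2, 3}) = 1
G(11) = mex({0, 3}) = 1
G(12) = mex({1, 3}) = 0
G(13) = mex({0, 1, 2, 3}) = 4
G(14) = mex({0, 1, 2}) = 3
G(15) = mex({0, 1, 2}) = 3
G(16) = mex({0, 1, 2, 4}) = 3
G(17) = mex({0, 1, 3, 4}) = 2
G(18) = mex({0, 1, 3, 4}) = 2
G(19) = mex({0, 1, 3, 5}) = 2
G(20) = mex({0, 1, 2, 3, 5}) = 4
G(21) = mex({0, 1, 2, 3, 5}) = 4
G(22) = mex({1, 2, 6}) = 0
G(23) = mex({0, 1, 2, 3, 4, 6}) = 5
G(24) = mex({0, 1, 2, 3, 4}) = 5
G(25) = mex({0, 1, 3, 4, 7}) = 2
G(26) = mex({0, 1, 3, 4, 5, 7}) = 2
G(27) = mex({0, 1, 3, 5}) = 2
Therefore G(27) = 2.

2


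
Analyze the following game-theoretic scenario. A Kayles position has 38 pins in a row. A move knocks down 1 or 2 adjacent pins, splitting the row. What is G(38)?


Kayles: a move removes 1 or 2 adjacent pins from a contiguous row.
Removing pins from a row of k leaves two independent rows (a, b) with a + b = k - 1 (one pin) or a + b = k - 2 (two pins); an end removal gives a = 0.
By Sprague-Grundy, G(k) = mex{ G(a) XOR G(b) } over all these splits. G(0) = 0.
G(1): splits (0,0):0^0=0 -> mex({0}) = 1
G(2): splits (0,1):0^1=1 (0,0):0^0=0 -> mex({0, 1}) = 2
G(3): splits (0,2):0^2=2 (1,1):1^1=0 (0,1):0^1=1 -> mex({0, 1, 2}) = 3
G(4): splits (0,3):0^3=3 (1,2):1^2=3 (0,2):0^2=2 (1,1):1^1=0 -> mex({0, 2, 3}) = 1
G(5): splits (0,4):0^1=1 (1,3):1^3=2 (2,2):2^2=0 (0,3):0^3=3 (1,2):1^2=3 -> mex({0, 1, 2, 3}) = 4
G(6) = mex({0, 1, 2, 4}) = 3
G(7) = mex({0, 1, 3, 4, 5}) = 2
G(8) = mex({0, 2, 3, 5, 6}) = 1
G(9) = mex({0, 1, 2, 3, 6, 7}) = 4
G(10) = mex({0, 1, 3, 4, 5, 7}) = 2
G(11) = mex({0, 1, 2, 3, 4, 5}) = 6
G(12) = mex({0, 1, 2, 3, 5, 6, 7}) = 4
G(13) = mex({0, 2, 3, 4, 6, 7}) = 1
G(14) = mex({0, 1, 4, 5, 6, 7}) = 2
G(15) = mex({0, 1, 2, 3, 4, 5, 6}) = 7
G(16) = mex({0, 2, 3, 5, 6, 7}) = 1
G(17) = mex({0, 1, 2, 3, 5, 6, 7}) = 4
G(18) = mex({0, 1, 2, 4, 5, 6}) = 3
G(19) = mex({0, 1, 3, 4, 5, 7}) = 2
G(20) = mex({0, 2, 3, 4, 5, 6, 7}) = 1
G(21) = mex({0, 1, 2, 3, 5, 6, 7}) = 4
G(22) = mex({0, 1, 2, 3, 4, 5, 7}) = 6
G(23) = mex({0, 1, 2, 3, 4, 5, 6}) = 7
G(24) = mex({0, 1, 2, 3, 5, 6, 7}) = 4
G(25) = mex({0, 2, 3, 4, 6, 7}) = 1
G(26) = mex({0, 1, 3, 4, 5, 6, 7}) = 2
G(27) = mex({0, 1, 2, 3, 4, 5, 6, 7}) = 8
G(28) = mex({0, 1, 2, 3, 4, 6, 7, 8}) = 5
G(29) = mex({0, 1, 2, 3, 5, 6, 7, 8, 9}) = 4
G(30) = mex({0, 1, 2, 3, 4, 5, 6, 9, 10}) = 7
G(31) = mex({0, 1, 3, 4, 5, 7, 10, 11}) = 2
G(32) = mex({0, 2, 3, 4, 5, 6, 7, 9, 11}) = 1
G(33) = mex({0, 1, 2, 3, 4, 5, 6, 7, 9, 12}) = 8
G(34) = mex({0, 1, 2, 3, 4, 5, 7, 8, 11, 12}) = 6
G(35) = mex({0, 1, 2, 3, 4, 5, 6, 8, 9, 10, 11}) = 7
G(36) = mex({0, 1, 2, 3, 5, 6, 7, 9, 10}) = 4
G(37) = mex({0, 2, 3, 4, 6, 7, 9, 10, 11, 12}) = 1
G(38) = mex({0, 1, 3, 4, 5, 6, 7, 9, 10, 11, 12}) = 2
Therefore G(38) = 2.

2


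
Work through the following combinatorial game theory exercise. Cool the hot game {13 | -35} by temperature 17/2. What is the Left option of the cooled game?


Original game: {13 | -35} (a switch {a | b} with a > b).
Cooling by t (for t below the temperature (a - b)/2 = 24) taxes each move by t: {a | b} cooled by t is {a - t | b + t}.
Cooling amount: t = 17/2
Cooled Left option: 13 - 17/2 = 9/2
Cooled Right option: -35 + 17/2 = -53/2
Cooled game: {9/2 | -53/2}
Left option = 9/2

9/2


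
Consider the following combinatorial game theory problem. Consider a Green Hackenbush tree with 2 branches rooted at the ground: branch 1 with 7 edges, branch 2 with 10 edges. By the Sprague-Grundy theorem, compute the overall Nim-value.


The tree has 2 branches from the ground vertex.
In Green Hackenbush, the Nim-value of a simple path of length k is k.
Branch 1: length 7, Nim-value = 7
Branch 2: length 10, Nim-value = 10
Total Nim-value = XOR of all branch values:
0 XOR 7 = 7
7 XOR 10 = 13
Nim-value of the tree = 13

13


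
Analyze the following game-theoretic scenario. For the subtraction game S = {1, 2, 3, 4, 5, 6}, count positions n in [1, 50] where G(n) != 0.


Subtraction set S = {1, 2, 3, 4, 5, 6}, so G(n) = n mod 7.
G(n) = 0 when n is a multiple of 7.
Multiples of 7 in [1, 50]: 7
N-positions (nonzero Grundy) = 50 - 7 = 43

43


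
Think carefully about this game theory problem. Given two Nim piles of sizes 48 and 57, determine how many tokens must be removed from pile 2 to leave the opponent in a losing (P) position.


Piles: 48 and 57
Current XOR: 48 XOR 57 = 9 (non-zero, so this is an N-position).
To make the XOR zero, we need to find a move that balances the piles.
For pile 2 (size 57): target = 57 XOR 9 = 48
We reduce pile 2 from 57 to 48.
Tokens removed: 57 - 48 = 9
Verification: 48 XOR 48 = 0

9


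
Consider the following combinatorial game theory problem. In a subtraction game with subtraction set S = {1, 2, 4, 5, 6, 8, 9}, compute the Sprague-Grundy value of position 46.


The subtraction set is S = {1, 2, 4, 5, 6, 8, 9}.
G(k) = mex{ G(k - s) : s in S, s <= k }. We compute iteratively: G(0) = 0.
G(1) = mex({0}) = 1
G(2) = mex({0, 1}) = 2
G(3) = mex({1, 2}) = 0
G(4) = mex({0, 2}) = 1
G(5) = mex({0, 1}) = 2
G(6) = mex({0, 1, 2}) = 3
G(7) = mex({0, 1, 2, 3}) = 4
G(8) = mex({0, 1, 2, 3, 4}) = 5
G(9) = mex({0, 1, 2, 4, 5}) = 3
G(10) = mex({1, 2, 3, 5}) = 0
G(11) = mex({0, 2, 3, 4}) = 1
G(12) = mex({0, 1, 3, 4, 5}) = 2
G(13) = mex({1, 2, 3, 4, 5}) = 0
G(14) = mex({0, 2, 3, 5}) = 1
G(15) = mex({0, 1, 3, 4}) = 2
G(16) = mex({0, 1, 2, 4, 5}) = 3
G(17) = mex({0, 1, 2, 3, 5}) = 4
G(18) = mex({0, 1, 2, 3, 4}) = 5
Observe that G(10)..G(18) = 0, 1, 2, 0, 1, 2, 3, 4, 5 repeats G(0)..G(8) = 0, 1, 2, 0, 1, 2, 3, 4, 5.
For k >= max(S) = 9, G(k) is determined by the previous 9 values G(k-9)..G(k-1); a window of 9 consecutive values has recurred shifted by 10, so by induction G(k + 10) = G(k) for all k >= 0: the sequence is periodic from the start with period 10.
One period: G(0..9) = 0, 1, 2, 0, 1, 2, 3, 4, 5, 3.
46 mod 10 = 6, so G(46) = G(6) = 3.

3


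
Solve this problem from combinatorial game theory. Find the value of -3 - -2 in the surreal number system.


x = -3, y = -2
x - y = -3 - -2 = -1

-1


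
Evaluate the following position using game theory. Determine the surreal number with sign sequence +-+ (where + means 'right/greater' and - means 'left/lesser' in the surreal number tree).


Sign expansion: +-+
Rule: track bounds (lo, hi), initially (-inf, +inf). On '+', the current value becomes lo and we move to the simplest number in (value, hi): value + 1 if hi = +inf, otherwise the midpoint (value + hi)/2. On '-', the current value becomes hi and we move to value - 1 if lo = -inf, otherwise the midpoint (lo + value)/2.
Start at 0.
Step 1: sign = +, move right. Bounds: (0, +inf). Value = 1
Step 2: sign = -, move left. Bounds: (0, 1). Value = 1/2
Step 3: sign = +, move right. Bounds: (1/2, 1). Value = 3/4
The surreal number with sign expansion +-+ is 3/4.

3/4


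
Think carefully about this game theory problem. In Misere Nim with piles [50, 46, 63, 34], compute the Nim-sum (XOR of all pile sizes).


We need the XOR (exclusive or) of all pile sizes.
After XOR-ing pile 1 (size 50): 0 XOR 50 = 50
After XOR-ing pile 2 (size 46): 50 XOR 46 = 28
After XOR-ing pile 3 (size 63): 28 XOR 63 = 35
After XOR-ing pile 4 (size 34): 35 XOR 34 = 1
The Nim-value of this position is 1.

1


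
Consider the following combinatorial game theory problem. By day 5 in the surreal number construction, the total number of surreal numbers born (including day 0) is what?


Day 0: {|} = 0 is born. Count = 1.
Day n: the number of surreal numbers born by day n is 2^(n+1) - 1.
By day 0: 2^1 - 1 = 1
By day 1: 2^2 - 1 = 3
By day 2: 2^3 - 1 = 7
By day 3: 2^4 - 1 = 15
By day 4: 2^5 - 1 = 31
By day 5: 2^6 - 1 = 63
By day 5: 63 surreal numbers.

63


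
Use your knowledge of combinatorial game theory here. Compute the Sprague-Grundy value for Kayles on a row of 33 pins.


Kayles: a move removes 1 or 2 adjacent pins from a contiguous row.
Removing pins from a row of k leaves two independent rows (a, b) with a + b = k - 1 (one pin) or a + b = k - 2 (two pins); an end removal gives a = 0.
By Sprague-Grundy, G(k) = mex{ G(a) XOR G(b) } over all these splits. G(0) = 0.
G(1): splits (0,0):0^0=0 -> mex({0}) = 1
G(2): splits (0,1):0^1=1 (0,0):0^0=0 -> mex({0, 1}) = 2
G(3): splits (0,2):0^2=2 (1,1):1^1=0 (0,1):0^1=1 -> mex({0, 1, 2}) = 3
G(4): splits (0,3):0^3=3 (1,2):1^2=3 (0,2):0^2=2 (1,1):1^1=0 -> mex({0, 2, 3}) = 1
G(5): splits (0,4):0^1=1 (1,3):1^3=2 (2,2):2^2=0 (0,3):0^3=3 (1,2):1^2=3 -> mex({0, 1, 2, 3}) = 4
G(6) = mex({0, 1, 2, 4}) = 3
G(7) = mex({0, 1, 3, 4, 5}) = 2
G(8) = mex({0, 2, 3, 5, 6}) = 1
G(9) = mex({0, 1, 2, 3, 6, 7}) = 4
G(10) = mex({0, 1, 3, 4, 5, 7}) = 2
G(11) = mex({0, 1, 2, 3, 4, 5}) = 6
G(12) = mex({0, 1, 2, 3, 5, 6, 7}) = 4
G(13) = mex({0, 2, 3, 4, 6, 7}) = 1
G(14) = mex({0, 1, 4, 5, 6, 7}) = 2
G(15) = mex({0, 1, 2, 3, 4, 5, 6}) = 7
G(16) = mex({0, 2, 3, 5, 6, 7}) = 1
G(17) = mex({0, 1, 2, 3, 5, 6, 7}) = 4
G(18) = mex({0, 1, 2, 4, 5, 6}) = 3
G(19) = mex({0, 1, 3, 4, 5, 7}) = 2
G(20) = mex({0, 2, 3, 4, 5, 6, 7}) = 1
G(21) = mex({0, 1, 2, 3, 5, 6, 7}) = 4
G(22) = mex({0, 1, 2, 3, 4, 5, 7}) = 6
G(23) = mex({0, 1, 2, 3, 4, 5, 6}) = 7
G(24) = mex({0, 1, 2, 3, 5, 6, 7}) = 4
G(25) = mex({0, 2, 3, 4, 6, 7}) = 1
G(26) = mex({0, 1, 3, 4, 5, 6, 7}) = 2
G(27) = mex({0, 1, 2, 3, 4, 5, 6, 7}) = 8
G(28) = mex({0, 1, 2, 3, 4, 6, 7, 8}) = 5
G(29) = mex({0, 1, 2, 3, 5, 6, 7, 8, 9}) = 4
G(30) = mex({0, 1, 2, 3, 4, 5, 6, 9, 10}) = 7
G(31) = mex({0, 1, 3, 4, 5, 7, 10, 11}) = 2
G(32) = mex({0, 2, 3, 4, 5, 6, 7, 9, 11}) = 1
G(33) = mex({0, 1, 2, 3, 4, 5, 6, 7, 9, 12}) = 8
Therefore G(33) = 8.

8


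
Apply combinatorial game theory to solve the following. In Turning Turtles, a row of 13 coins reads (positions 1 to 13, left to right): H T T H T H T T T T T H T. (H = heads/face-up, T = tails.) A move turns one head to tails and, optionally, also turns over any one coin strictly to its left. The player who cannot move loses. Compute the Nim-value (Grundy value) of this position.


Coins: H T T H T H T T T T T H T
Key fact: a single head at position k behaves exactly like a Nim heap of size k (turning it to T and optionally flipping a coin at j < k corresponds to moving the heap from k to j, or to 0), and heads combine as a disjunctive sum (two heads at the same place would cancel, matching j XOR j = 0). So the Nim-value is the XOR of the 1-indexed positions of the heads.
Face-up positions (1-indexed): [1, 4, 6, 12]
XOR 0 with 1: 0 XOR 1 = 1
XOR 1 with 4: 1 XOR 4 = 5
XOR 5 with 6: 5 XOR 6 = 3
XOR 3 with 12: 3 XOR 12 = 15
Nim-value = 15

15


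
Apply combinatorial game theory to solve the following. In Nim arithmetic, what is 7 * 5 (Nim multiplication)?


Nim multiplication is bilinear over XOR: (u XOR v) * w = (u*w) XOR (v*w).
So we split each operand into its bit components and XOR the pairwise Nim products.
7 = 1 + 2 + 4 (as XOR of powers of 2).
5 = 1 + 4 (as XOR of powers of 2).
Using the standard Nim-product table on single bits:
  2*2 = 3,   2*4 = 8,   2*8 = 12,
  4*4 = 6,   4*8 = 11,  8*8 = 13,
and  1*x = x (identity), k*l = l*k (commutative).
Pairwise Nim products:
  1 * 1 = 1
  1 * 4 = 4
  2 * 1 = 2
  2 * 4 = 8
  4 * 1 = 4
  4 * 4 = 6
XOR them: 1 XOR 4 XOR 2 XOR 8 XOR 4 XOR 6 = 13.
Result: 7 * 5 = 13 (in Nim).

13


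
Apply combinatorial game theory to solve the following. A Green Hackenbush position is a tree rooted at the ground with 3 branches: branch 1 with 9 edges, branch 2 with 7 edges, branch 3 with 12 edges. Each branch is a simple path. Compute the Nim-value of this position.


The tree has 3 branches from the ground vertex.
In Green Hackenbush, the Nim-value of a simple path of length k is k.
Branch 1: length 9, Nim-value = 9
Branch 2: length 7, Nim-value = 7
Branch 3: length 12, Nim-value = 12
Total Nim-value = XOR of all branch values:
0 XOR 9 = 9
9 XOR 7 = 14
14 XOR 12 = 2
Nim-value of the tree = 2

2


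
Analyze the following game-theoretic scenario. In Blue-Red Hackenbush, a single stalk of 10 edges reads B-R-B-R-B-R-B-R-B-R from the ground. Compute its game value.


Edges (from ground): B-R-B-R-B-R-B-R-B-R
By Berlekamp's sign-expansion rule, a Blue-Red Hackenbush stalk has the value of the surreal number whose sign sequence is the edge sequence with B -> + and R -> -.
Sign sequence: +-+-+-+-+-
Trace the sign expansion in the surreal number tree, starting from 0:
Edge 1: B (sign +) -> bounds (0, +inf), value = 1
Edge 2: R (sign -) -> bounds (0, 1), value = 1/2
Edge 3: B (sign +) -> bounds (1/2, 1), value = 3/4
Edge 4: R (sign -) -> bounds (1/2, 3/4), value = 5/8
Edge 5: B (sign +) -> bounds (5/8, 3/4), value = 11/16
Edge 6: R (sign -) -> bounds (5/8, 11/16), value = 21/32
Edge 7: B (sign +) -> bounds (21/32, 11/16), value = 43/64
Edge 8: R (sign -) -> bounds (21/32, 43/64), value = 85/128
Edge 9: B (sign +) -> bounds (85/128, 43/64), value = 171/256
Edge 10: R (sign -) -> bounds (85/128, 171/256), value = 341/512
Game value = 341/512

341/512


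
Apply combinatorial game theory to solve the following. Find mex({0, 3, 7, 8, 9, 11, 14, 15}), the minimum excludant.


Set = {0, 3, 7, 8, 9, 11, 14, 15}
0 is in the set.
1 is NOT in the set. This is the mex.
mex = 1

1


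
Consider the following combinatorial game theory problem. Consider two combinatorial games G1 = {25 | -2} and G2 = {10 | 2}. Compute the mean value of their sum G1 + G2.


G1 = {25 | -2}, G2 = {10 | 2}
Each is a switch {a | b} with numbers a > b; its mean value is (a + b)/2, and mean value is additive over game sums: m(G1 + G2) = m(G1) + m(G2).
Mean of G1 = (25 + (-2))/2 = 23/2 = 23/2
Mean of G2 = (10 + (2))/2 = 12/2 = 6
Mean of G1 + G2 = 23/2 + 6 = 35/2

35/2


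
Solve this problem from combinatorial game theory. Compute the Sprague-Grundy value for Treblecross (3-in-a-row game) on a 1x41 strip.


Treblecross: place X on empty cells; 3-in-a-row wins.
Playing within two cells of an existing X lets the opponent win at once, so sensible play treats the cells i-2..i+2 around each X as dead. The player left with no safe cell loses, so this is a normal-play take-away game on strips of safe cells.
Placing X at cell i (0-indexed) of a strip of k safe cells leaves independent strips of sizes max(0, i-2) and max(0, k-i-3). Hence G(k) = mex{ G(max(0,i-2)) XOR G(max(0,k-i-3)) : 0 <= i < k }, with G(0) = 0.
G(1): splits (0,0):0^0=0 -> mex({0}) = 1
G(2): splits (0,0):0^0=0 -> mex({0}) = 1
G(3): splits (0,0):0^0=0 -> mex({0}) = 1
G(4): splits (0,1):0^1=1 (0,0):0^0=0 -> mex({0, 1}) = 2
G(5): splits (0,2):0^1=1 (0,1):0^1=1 (0,0):0^0=0 -> mex({0, 1}) = 2
G(6) = mex({1}) = 0
G(7) = mex({0, 1, 2}) = 3
G(8) = mex({0, 1, 2}) = 3
G(9) = mex({0, 2}) = 1
G(10) = mex({0, 2, 3}) = 1
G(11) = mex({0, 3}) = 1
G(12) = mex({1, 3}) = 0
G(13) = mex({0, 1, 2, 3}) = 4
G(14) = mex({0, 1, 2}) = 3
G(15) = mex({0, 1, 2}) = 3
G(16) = mex({0, 1, 2, 4}) = 3
G(17) = mex({0, 1, 3, 4}) = 2
G(18) = mex({0, 1, 3, 4}) = 2
G(19) = mex({0, 1, 3, 5}) = 2
G(20) = mex({0, 1, 2, 3, 5}) = 4
G(21) = mex({0, 1, 2, 3, 5}) = 4
G(22) = mex({1, 2, 6}) = 0
G(23) = mex({0, 1, 2, 3, 4, 6}) = 5
G(24) = mex({0, 1, 2, 3, 4}) = 5
G(25) = mex({0, 1, 3, 4, 7}) = 2
G(26) = mex({0, 1, 3, 4, 5, 7}) = 2
G(27) = mex({0, 1, 3, 5}) = 2
G(28) = mex({0, 1, 2, 5}) = 3
G(29) = mex({0, 1, 2, 4, 5, 6}) = 3
G(30) = mex({1, 2, 4, 6}) = 0
G(31) = mex({0, 1, 2, 3, 4, 6}) = 5
G(32) = mex({1, 2, 3, 4, 7}) = 0
G(33) = mex({0, 3, 7}) = 1
G(34) = mex({0, 2, 3, 5, 7}) = 1
G(35) = mex({0, 2, 3, 5, 6}) = 1
G(36) = mex({0, 1, 2, 5, 6}) = 3
G(37) = mex({0, 1, 2, 4, 5, 6}) = 3
G(38) = mex({0, 1, 2, 4}) = 3
G(39) = mex({0, 1, 2, 3, 4, 7}) = 5
G(40) = mex({0, 1, 2, 3, 4, 5, 7}) = 6
G(41) = mex({0, 1, 2, 3, 5, 7}) = 4
Therefore G(41) = 4.

4


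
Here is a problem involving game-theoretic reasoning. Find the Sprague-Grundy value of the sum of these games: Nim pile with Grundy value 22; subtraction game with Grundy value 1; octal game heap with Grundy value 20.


By the Sprague-Grundy theorem, the Grundy value of a sum of games is the XOR of individual Grundy values.
Nim pile: Grundy value = 22. Running XOR: 0 XOR 22 = 22
subtraction game: Grundy value = 1. Running XOR: 22 XOR 1 = 23
octal game heap: Grundy value = 20. Running XOR: 23 XOR 20 = 3
The combined Grundy value is 3.

3
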